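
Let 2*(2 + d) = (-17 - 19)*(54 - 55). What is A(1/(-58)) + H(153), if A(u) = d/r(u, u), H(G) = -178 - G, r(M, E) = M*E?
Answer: 53493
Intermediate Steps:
r(M, E) = E*M
d = 16 (d = -2 + ((-17 - 19)*(54 - 55))/2 = -2 + (-36*(-1))/2 = -2 + (½)*36 = -2 + 18 = 16)
A(u) = 16/u² (A(u) = 16/((u*u)) = 16/(u²) = 16/u²)
A(1/(-58)) + H(153) = 16/(1/(-58))² + (-178 - 1*153) = 16/(-1/58)² + (-178 - 153) = 16*3364 - 331 = 53824 - 331 = 53493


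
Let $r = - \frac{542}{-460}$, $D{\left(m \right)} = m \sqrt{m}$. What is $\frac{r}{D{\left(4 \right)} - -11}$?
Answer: $\frac{271}{4370} \approx 0.062014$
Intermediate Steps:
$D{\left(m \right)} = m^{\frac{3}{2}}$
$r = \frac{271}{230}$ ($r = \left(-542\right) \left(- \frac{1}{460}\right) = \frac{271}{230} \approx 1.1783$)
$\frac{r}{D{\left(4 \right)} - -11} = \frac{271}{230 \left(4^{\frac{3}{2}} - -11\right)} = \frac{271}{230 \left(8 + \left(-5 + 16\right)\right)} = \frac{271}{230 \left(8 + 11\right)} = \frac{271}{230 \cdot 19} = \frac{271}{230} \cdot \frac{1}{19} = \frac{271}{4370}$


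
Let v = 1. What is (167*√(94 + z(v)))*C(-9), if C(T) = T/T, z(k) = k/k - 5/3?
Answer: 334*√210/3 ≈ 1613.4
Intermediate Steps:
z(k) = -⅔ (z(k) = 1 - 5*⅓ = 1 - 5/3 = -⅔)
C(T) = 1
(167*√(94 + z(v)))*C(-9) = (167*√(94 - ⅔))*1 = (167*√(280/3))*1 = (167*(2*√210/3))*1 = (334*√210/3)*1 = 334*√210/3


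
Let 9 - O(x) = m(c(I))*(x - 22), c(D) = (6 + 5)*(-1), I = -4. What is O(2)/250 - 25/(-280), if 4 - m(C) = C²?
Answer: -64643/7000 ≈ -9.2347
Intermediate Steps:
c(D) = -11 (c(D) = 11*(-1) = -11)
m(C) = 4 - C²
O(x) = -2565 + 117*x (O(x) = 9 - (4 - 1*(-11)²)*(x - 22) = 9 - (4 - 1*121)*(-22 + x) = 9 - (4 - 121)*(-22 + x) = 9 - (-117)*(-22 + x) = 9 - (2574 - 117*x) = 9 + (-2574 + 117*x) = -2565 + 117*x)
O(2)/250 - 25/(-280) = (-2565 + 117*2)/250 - 25/(-280) = (-2565 + 234)*(1/250) - 25*(-1/280) = -2331*1/250 + 5/56 = -2331/250 + 5/56 = -64643/7000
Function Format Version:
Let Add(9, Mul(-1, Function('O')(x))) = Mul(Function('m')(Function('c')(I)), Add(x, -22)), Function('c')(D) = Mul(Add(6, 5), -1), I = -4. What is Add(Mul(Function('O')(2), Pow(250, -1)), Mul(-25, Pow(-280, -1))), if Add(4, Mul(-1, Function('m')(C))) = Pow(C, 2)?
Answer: Rational(-64643, 7000) ≈ -9.2347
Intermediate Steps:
Function('c')(D) = -11 (Function('c')(D) = Mul(11, -1) = -11)
Function('m')(C) = Add(4, Mul(-1, Pow(C, 2)))
Function('O')(x) = Add(-2565, Mul(117, x)) (Function('O')(x) = Add(9, Mul(-1, Mul(Add(4, Mul(-1, Pow(-11, 2))), Add(x, -22)))) = Add(9, Mul(-1, Mul(Add(4, Mul(-1, 121)), Add(-22, x)))) = Add(9, Mul(-1, Mul(Add(4, -121), Add(-22, x)))) = Add(9, Mul(-1, Mul(-117, Add(-22, x)))) = Add(9, Mul(-1, Add(2574, Mul(-117, x)))) = Add(9, Add(-2574, Mul(117, x))) = Add(-2565, Mul(117, x)))
Add(Mul(Function('O')(2), Pow(250, -1)), Mul(-25, Pow(-280, -1))) = Add(Mul(Add(-2565, Mul(117, 2)), Pow(250, -1)), Mul(-25, Pow(-280, -1))) = Add(Mul(Add(-2565, 234), Rational(1, 250)), Mul(-25, Rational(-1, 280))) = Add(Mul(-2331, Rational(1, 250)), Rational(5, 56)) = Add(Rational(-2331, 250), Rational(5, 56)) = Rational(-64643, 7000)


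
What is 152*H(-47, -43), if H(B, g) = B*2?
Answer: -14288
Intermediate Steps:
H(B, g) = 2*B
152*H(-47, -43) = 152*(2*(-47)) = 152*(-94) = -14288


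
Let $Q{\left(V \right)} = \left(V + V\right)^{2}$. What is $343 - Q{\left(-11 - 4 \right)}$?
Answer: $-557$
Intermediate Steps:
$Q{\left(V \right)} = 4 V^{2}$ ($Q{\left(V \right)} = \left(2 V\right)^{2} = 4 V^{2}$)
$343 - Q{\left(-11 - 4 \right)} = 343 - 4 \left(-11 - 4\right)^{2} = 343 - 4 \left(-15\right)^{2} = 343 - 4 \cdot 225 = 343 - 900 = -557$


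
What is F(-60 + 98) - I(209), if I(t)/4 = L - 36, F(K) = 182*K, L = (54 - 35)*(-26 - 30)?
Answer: 11316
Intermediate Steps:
L = -1064 (L = 19*(-56) = -1064)
I(t) = -4400 (I(t) = 4*(-1064 - 36) = 4*(-1100) = -4400)
F(-60 + 98) - I(209) = 182*(-60 + 98) - 1*(-4400) = 182*38 + 4400 = 6916 + 4400 = 11316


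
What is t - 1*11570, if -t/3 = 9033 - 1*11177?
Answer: -5138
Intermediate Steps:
t = 6432 (t = -3*(9033 - 1*11177) = -3*(9033 - 11177) = -3*(-2144) = 6432)
t - 1*11570 = 6432 - 1*11570 = 6432 - 11570 = -5138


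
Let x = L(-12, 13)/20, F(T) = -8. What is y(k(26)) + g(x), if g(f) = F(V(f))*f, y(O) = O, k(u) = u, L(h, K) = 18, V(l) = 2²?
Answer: 94/5 ≈ 18.800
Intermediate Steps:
V(l) = 4
x = 9/10 (x = 18/20 = 18*(1/20) = 9/10 ≈ 0.90000)
g(f) = -8*f
y(k(26)) + g(x) = 26 - 8*9/10 = 26 - 36/5 = 94/5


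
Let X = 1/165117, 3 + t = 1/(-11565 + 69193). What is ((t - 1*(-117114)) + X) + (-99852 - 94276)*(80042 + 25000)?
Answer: -194032288082225409395/9515362476 ≈ -2.0391e+10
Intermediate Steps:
t = -172883/57628 (t = -3 + 1/(-11565 + 69193) = -3 + 1/57628 = -172883/57628 ≈ -3.0000)
X = 1/165117 ≈ 6.0563e-6
((t - 1*(-117114)) + X) + (-99852 - 94276)*(80042 + 25000) = ((-172883/57628 - 1*(-117114)) + 1/165117) + (-99852 - 94276)*(80042 + 25000) = ((-172883/57628 + 117114) + 1/165117) - 194128*105042 = (6748872709/57628 + 1/165117) - 20391593376 = 1114353615149581/9515362476 - 20391593376 = -194032288082225409395/9515362476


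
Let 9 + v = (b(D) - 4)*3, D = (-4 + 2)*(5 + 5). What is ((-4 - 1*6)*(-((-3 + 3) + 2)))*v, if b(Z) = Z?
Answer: -1620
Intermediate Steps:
D = -20 (D = -2*10 = -20)
v = -81 (v = -9 + (-20 - 4)*3 = -9 - 24*3 = -9 - 72 = -81)
((-4 - 1*6)*(-((-3 + 3) + 2)))*v = ((-4 - 1*6)*(-((-3 + 3) + 2)))*(-81) = ((-4 - 6)*(-(0 + 2)))*(-81) = -(-10)*2*(-81) = -10*(-2)*(-81) = 20*(-81) = -1620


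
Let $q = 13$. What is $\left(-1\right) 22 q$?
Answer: $-286$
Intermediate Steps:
$\left(-1\right) 22 q = \left(-1\right) 22 \cdot 13 = \left(-22\right) 13 = -286$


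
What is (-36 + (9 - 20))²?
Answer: 2209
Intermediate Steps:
(-36 + (9 - 20))² = (-36 - 11)² = (-47)² = 2209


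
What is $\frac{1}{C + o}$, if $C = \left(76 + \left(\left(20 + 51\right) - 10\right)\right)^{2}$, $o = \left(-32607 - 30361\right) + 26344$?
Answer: $- \frac{1}{17855} \approx -5.6007 \cdot 10^{-5}$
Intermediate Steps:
$o = -36624$ ($o = -62968 + 26344 = -36624$)
$C = 18769$ ($C = \left(76 + \left(71 - 10\right)\right)^{2} = \left(76 + 61\right)^{2} = 137^{2} = 18769$)
$\frac{1}{C + o} = \frac{1}{18769 - 36624} = \frac{1}{-17855} = - \frac{1}{17855}$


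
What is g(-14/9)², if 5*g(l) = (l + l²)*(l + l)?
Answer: 153664/531441 ≈ 0.28915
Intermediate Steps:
g(l) = 2*l*(l + l²)/5 (g(l) = ((l + l²)*(l + l))/5 = ((l + l²)*(2*l))/5 = (2*l*(l + l²))/5 = 2*l*(l + l²)/5)
g(-14/9)² = (2*(-14/9)²*(1 - 14/9)/5)² = ((⅖)*(196/81)*(-5/9))² = (-392/729)² = 153664/531441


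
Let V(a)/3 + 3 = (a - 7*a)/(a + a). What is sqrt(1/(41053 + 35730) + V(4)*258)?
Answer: I*sqrt(558761253317)/10969 ≈ 68.147*I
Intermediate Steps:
V(a) = -18 (V(a) = -9 + 3*((a - 7*a)/(a + a)) = -9 + 3*((-6*a)/((2*a))) = -9 + 3*((-6*a)*(1/(2*a))) = -9 + 3*(-3) = -9 - 9 = -18)
sqrt(1/(41053 + 35730) + V(4)*258) = sqrt(1/(41053 + 35730) - 18*258) = sqrt(1/76783 - 4644) = sqrt(-356580251/76783) = I*sqrt(558761253317)/10969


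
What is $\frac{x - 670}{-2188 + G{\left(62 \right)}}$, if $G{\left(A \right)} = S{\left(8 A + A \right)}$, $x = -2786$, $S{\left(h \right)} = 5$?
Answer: $\frac{3456}{2183} \approx 1.5831$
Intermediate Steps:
$G{\left(A \right)} = 5$
$\frac{x - 670}{-2188 + G{\left(62 \right)}} = \frac{-2786 - 670}{-2188 + 5} = - \frac{3456}{-2183} = \left(-3456\right) \left(- \frac{1}{2183}\right) = \frac{3456}{2183}$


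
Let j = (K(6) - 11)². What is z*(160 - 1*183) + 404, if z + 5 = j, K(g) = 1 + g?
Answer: 151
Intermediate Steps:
j = 16 (j = ((1 + 6) - 11)² = (7 - 11)² = (-4)² = 16)
z = 11 (z = -5 + 16 = 11)
z*(160 - 1*183) + 404 = 11*(160 - 1*183) + 404 = 11*(160 - 183) + 404 = 11*(-23) + 404 = -253 + 404 = 151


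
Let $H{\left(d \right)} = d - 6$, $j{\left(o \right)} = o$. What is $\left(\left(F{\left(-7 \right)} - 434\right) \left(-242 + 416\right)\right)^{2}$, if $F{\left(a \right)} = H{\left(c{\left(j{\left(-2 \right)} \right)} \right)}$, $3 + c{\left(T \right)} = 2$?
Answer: $5888106756$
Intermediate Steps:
$c{\left(T \right)} = -1$ ($c{\left(T \right)} = -3 + 2 = -1$)
$H{\left(d \right)} = -6 + d$ ($H{\left(d \right)} = d - 6 = -6 + d$)
$F{\left(a \right)} = -7$ ($F{\left(a \right)} = -6 - 1 = -7$)
$\left(\left(F{\left(-7 \right)} - 434\right) \left(-242 + 416\right)\right)^{2} = \left(\left(-7 - 434\right) \left(-242 + 416\right)\right)^{2} = \left(\left(-441\right) 174\right)^{2} = \left(-76734\right)^{2} = 5888106756$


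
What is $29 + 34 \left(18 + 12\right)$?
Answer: $1049$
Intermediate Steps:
$29 + 34 \left(18 + 12\right) = 29 + 34 \cdot 30 = 29 + 1020 = 1049$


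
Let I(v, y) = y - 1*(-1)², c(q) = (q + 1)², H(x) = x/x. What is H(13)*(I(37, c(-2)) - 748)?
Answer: -748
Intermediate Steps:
H(x) = 1
c(q) = (1 + q)²
I(v, y) = -1 + y (I(v, y) = y - 1*1 = y - 1 = -1 + y)
H(13)*(I(37, c(-2)) - 748) = 1*((-1 + (1 - 2)²) - 748) = 1*((-1 + (-1)²) - 748) = 1*((-1 + 1) - 748) = 1*(0 - 748) = 1*(-748) = -748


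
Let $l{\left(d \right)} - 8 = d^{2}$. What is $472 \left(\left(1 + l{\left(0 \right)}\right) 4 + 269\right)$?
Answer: $143960$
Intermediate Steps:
$l{\left(d \right)} = 8 + d^{2}$
$472 \left(\left(1 + l{\left(0 \right)}\right) 4 + 269\right) = 472 \left(\left(1 + \left(8 + 0^{2}\right)\right) 4 + 269\right) = 472 \left(\left(1 + \left(8 + 0\right)\right) 4 + 269\right) = 472 \left(\left(1 + 8\right) 4 + 269\right) = 472 \left(9 \cdot 4 + 269\right) = 472 \left(36 + 269\right) = 472 \cdot 305 = 143960$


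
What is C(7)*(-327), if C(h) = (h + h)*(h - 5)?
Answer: -9156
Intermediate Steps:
C(h) = 2*h*(-5 + h) (C(h) = (2*h)*(-5 + h) = 2*h*(-5 + h))
C(7)*(-327) = (2*7*(-5 + 7))*(-327) = (2*7*2)*(-327) = 28*(-327) = -9156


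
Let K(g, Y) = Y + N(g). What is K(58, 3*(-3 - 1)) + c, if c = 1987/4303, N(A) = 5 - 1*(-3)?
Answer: -15225/4303 ≈ -3.5382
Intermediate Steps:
N(A) = 8 (N(A) = 5 + 3 = 8)
K(g, Y) = 8 + Y (K(g, Y) = Y + 8 = 8 + Y)
c = 1987/4303 (c = 1987*(1/4303) = 1987/4303 ≈ 0.46177)
K(58, 3*(-3 - 1)) + c = (8 + 3*(-3 - 1)) + 1987/4303 = (8 + 3*(-4)) + 1987/4303 = (8 - 12) + 1987/4303 = -4 + 1987/4303 = -15225/4303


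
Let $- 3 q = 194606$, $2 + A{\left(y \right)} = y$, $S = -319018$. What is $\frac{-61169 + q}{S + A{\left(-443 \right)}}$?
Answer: $\frac{378113}{958389} \approx 0.39453$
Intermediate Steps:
$A{\left(y \right)} = -2 + y$
$q = - \frac{194606}{3}$ ($q = \left(- \frac{1}{3}\right) 194606 = - \frac{194606}{3} \approx -64869.0$)
$\frac{-61169 + q}{S + A{\left(-443 \right)}} = \frac{-61169 - \frac{194606}{3}}{-319018 - 445} = - \frac{378113}{3 \left(-319018 - 445\right)} = - \frac{378113}{3 \left(-319463\right)} = \left(- \frac{378113}{3}\right) \left(- \frac{1}{319463}\right) = \frac{378113}{958389}$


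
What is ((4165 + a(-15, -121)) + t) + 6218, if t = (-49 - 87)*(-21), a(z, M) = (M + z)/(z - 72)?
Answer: 1151929/87 ≈ 13241.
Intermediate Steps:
a(z, M) = (M + z)/(-72 + z)
t = 2856 (t = -136*(-21) = 2856)
((4165 + a(-15, -121)) + t) + 6218 = ((4165 + (-121 - 15)/(-72 - 15)) + 2856) + 6218 = ((4165 - 136/(-87)) + 2856) + 6218 = ((4165 - 1/87*(-136)) + 2856) + 6218 = ((4165 + 136/87) + 2856) + 6218 = (362491/87 + 2856) + 6218 = 610963/87 + 6218 = 1151929/87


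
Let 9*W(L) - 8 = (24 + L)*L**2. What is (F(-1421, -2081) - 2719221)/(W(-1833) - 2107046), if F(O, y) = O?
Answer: 24485778/6097002607 ≈ 0.0040160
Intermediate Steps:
W(L) = 8/9 + L**2*(24 + L)/9 (W(L) = 8/9 + ((24 + L)*L**2)/9 = 8/9 + (L**2*(24 + L))/9 = 8/9 + L**2*(24 + L)/9)
(F(-1421, -2081) - 2719221)/(W(-1833) - 2107046) = (-1421 - 2719221)/((8/9 + (1/9)*(-1833)**3 + (8/3)*(-1833)**2) - 2107046) = -2720642/((8/9 + (1/9)*(-6158676537) + (8/3)*3359889) - 2107046) = -2720642/((8/9 - 684297393 + 8959704) - 2107046) = -2720642/(-6078039193/9 - 2107046) = -2720642/(-6097002607/9) = -2720642*(-9/6097002607) = 24485778/6097002607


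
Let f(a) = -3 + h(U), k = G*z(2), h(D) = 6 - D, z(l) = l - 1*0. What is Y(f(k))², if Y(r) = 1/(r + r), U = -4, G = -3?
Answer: 1/196 ≈ 0.0051020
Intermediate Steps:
z(l) = l (z(l) = l + 0 = l)
k = -6 (k = -3*2 = -6)
f(a) = 7 (f(a) = -3 + (6 - 1*(-4)) = -3 + (6 + 4) = -3 + 10 = 7)
Y(r) = 1/(2*r)
Y(f(k))² = ((½)/7)² = ((½)*(⅐))² = (1/14)² = 1/196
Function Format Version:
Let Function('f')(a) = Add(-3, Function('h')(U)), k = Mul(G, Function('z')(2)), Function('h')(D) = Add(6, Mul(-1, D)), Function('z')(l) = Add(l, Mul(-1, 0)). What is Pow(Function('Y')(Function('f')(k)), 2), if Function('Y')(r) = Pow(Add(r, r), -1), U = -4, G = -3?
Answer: Rational(1, 196) ≈ 0.0051020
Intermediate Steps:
Function('z')(l) = l (Function('z')(l) = Add(l, 0) = l)
k = -6 (k = Mul(-3, 2) = -6)
Function('f')(a) = 7 (Function('f')(a) = Add(-3, Add(6, Mul(-1, -4))) = Add(-3, Add(6, 4)) = Add(-3, 10) = 7)
Function('Y')(r) = Mul(Rational(1, 2), Pow(r, -1)) (Function('Y')(r) = Pow(Mul(2, r), -1) = Mul(Rational(1, 2), Pow(r, -1)))
Pow(Function('Y')(Function('f')(k)), 2) = Pow(Mul(Rational(1, 2), Pow(7, -1)), 2) = Pow(Mul(Rational(1, 2), Rational(1, 7)), 2) = Pow(Rational(1, 14), 2) = Rational(1, 196)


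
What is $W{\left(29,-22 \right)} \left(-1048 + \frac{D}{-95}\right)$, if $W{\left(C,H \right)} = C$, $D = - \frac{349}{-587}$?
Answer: $- \frac{1694820001}{55765} \approx -30392.0$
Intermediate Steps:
$D = \frac{349}{587}$ ($D = \left(-349\right) \left(- \frac{1}{587}\right) = \frac{349}{587} \approx 0.59455$)
$W{\left(29,-22 \right)} \left(-1048 + \frac{D}{-95}\right) = 29 \left(-1048 + \frac{349}{587 \left(-95\right)}\right) = 29 \left(-1048 + \frac{349}{587} \left(- \frac{1}{95}\right)\right) = 29 \left(-1048 - \frac{349}{55765}\right) = 29 \left(- \frac{58442069}{55765}\right) = - \frac{1694820001}{55765}$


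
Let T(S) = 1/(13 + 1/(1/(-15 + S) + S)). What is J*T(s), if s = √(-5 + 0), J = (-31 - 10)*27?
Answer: 1107*(-15*√5 + 4*I)/(-67*I + 194*√5) ≈ -85.138 - 2.9421*I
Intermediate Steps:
J = -1107 (J = -41*27 = -1107)
s = I*√5 (s = √(-5) = I*√5 ≈ 2.2361*I)
T(S) = 1/(13 + 1/(S + 1/(-15 + S)))
J*T(s) = -1107*(-1 - (I*√5)² + 15*(I*√5))/(2 - 13*(I*√5)² + 194*(I*√5)) = -1107*(-1 - 1*(-5) + 15*I*√5)/(2 - 13*(-5) + 194*I*√5) = -1107*(-1 + 5 + 15*I*√5)/(2 + 65 + 194*I*√5) = -1107*(4 + 15*I*√5)/(67 + 194*I*√5)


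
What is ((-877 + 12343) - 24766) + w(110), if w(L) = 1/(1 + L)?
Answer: -1476299/111 ≈ -13300.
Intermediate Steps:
((-877 + 12343) - 24766) + w(110) = ((-877 + 12343) - 24766) + 1/(1 + 110) = (11466 - 24766) + 1/111 = -13300 + 1/111 = -1476299/111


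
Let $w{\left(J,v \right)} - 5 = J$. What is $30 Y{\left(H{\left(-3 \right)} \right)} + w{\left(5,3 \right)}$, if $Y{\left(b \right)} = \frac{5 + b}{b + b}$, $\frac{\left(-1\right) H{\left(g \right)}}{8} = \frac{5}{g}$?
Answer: $\frac{245}{8} \approx 30.625$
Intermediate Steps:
$H{\left(g \right)} = - \frac{40}{g}$ ($H{\left(g \right)} = - 8 \frac{5}{g} = - \frac{40}{g}$)
$Y{\left(b \right)} = \frac{5 + b}{2 b}$
$w{\left(J,v \right)} = 5 + J$
$30 Y{\left(H{\left(-3 \right)} \right)} + w{\left(5,3 \right)} = 30 \frac{5 - \frac{40}{-3}}{2 \left(- \frac{40}{-3}\right)} + \left(5 + 5\right) = 30 \frac{5 - - \frac{40}{3}}{2 \left(\left(-40\right) \left(- \frac{1}{3}\right)\right)} + 10 = 30 \frac{5 + \frac{40}{3}}{2 \cdot \frac{40}{3}} + 10 = 30 \cdot \frac{1}{2} \cdot \frac{3}{40} \cdot \frac{55}{3} + 10 = 30 \cdot \frac{11}{16} + 10 = \frac{165}{8} + 10 = \frac{245}{8}$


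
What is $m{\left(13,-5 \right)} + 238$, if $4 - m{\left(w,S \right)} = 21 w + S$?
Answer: $-26$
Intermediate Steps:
$m{\left(w,S \right)} = 4 - S - 21 w$ ($m{\left(w,S \right)} = 4 - \left(21 w + S\right) = 4 - \left(S + 21 w\right) = 4 - S - 21 w$)
$m{\left(13,-5 \right)} + 238 = \left(4 - -5 - 273\right) + 238 = \left(4 + 5 - 273\right) + 238 = -264 + 238 = -26$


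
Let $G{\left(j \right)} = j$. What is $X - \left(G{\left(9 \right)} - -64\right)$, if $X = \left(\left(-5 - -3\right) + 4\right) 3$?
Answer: $-67$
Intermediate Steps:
$X = 6$ ($X = \left(\left(-5 + 3\right) + 4\right) 3 = \left(-2 + 4\right) 3 = 2 \cdot 3 = 6$)
$X - \left(G{\left(9 \right)} - -64\right) = 6 - \left(9 - -64\right) = 6 - \left(9 + 64\right) = 6 - 73 = -67$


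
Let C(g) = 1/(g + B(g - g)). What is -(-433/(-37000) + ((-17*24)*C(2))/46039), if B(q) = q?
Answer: -12386887/1703443000 ≈ -0.0072717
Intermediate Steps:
C(g) = 1/g (C(g) = 1/(g + (g - g)) = 1/(g + 0) = 1/g)
-(-433/(-37000) + ((-17*24)*C(2))/46039) = -(-433/(-37000) + (-17*24/2)/46039) = -(-433*(-1/37000) - 408*1/2*(1/46039)) = -(433/37000 - 204*1/46039) = -(433/37000 - 204/46039) = -1*12386887/1703443000 = -12386887/1703443000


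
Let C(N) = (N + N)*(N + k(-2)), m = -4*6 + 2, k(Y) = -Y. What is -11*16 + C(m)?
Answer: 704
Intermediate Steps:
m = -22 (m = -24 + 2 = -22)
C(N) = 2*N*(2 + N) (C(N) = (N + N)*(N - 1*(-2)) = (2*N)*(N + 2) = (2*N)*(2 + N) = 2*N*(2 + N))
-11*16 + C(m) = -11*16 + 2*(-22)*(2 - 22) = -176 + 2*(-22)*(-20) = -176 + 880 = 704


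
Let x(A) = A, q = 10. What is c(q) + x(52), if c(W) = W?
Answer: 62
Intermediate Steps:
c(q) + x(52) = 10 + 52 = 62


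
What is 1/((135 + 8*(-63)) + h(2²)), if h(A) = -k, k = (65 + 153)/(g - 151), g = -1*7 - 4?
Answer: -81/29780 ≈ -0.0027199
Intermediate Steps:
g = -11 (g = -7 - 4 = -11)
k = -109/81 (k = (65 + 153)/(-11 - 151) = 218/(-162) = 218*(-1/162) = -109/81 ≈ -1.3457)
h(A) = 109/81 (h(A) = -1*(-109/81) = 109/81)
1/((135 + 8*(-63)) + h(2²)) = 1/((135 + 8*(-63)) + 109/81) = 1/((135 - 504) + 109/81) = 1/(-369 + 109/81) = 1/(-29780/81) = -81/29780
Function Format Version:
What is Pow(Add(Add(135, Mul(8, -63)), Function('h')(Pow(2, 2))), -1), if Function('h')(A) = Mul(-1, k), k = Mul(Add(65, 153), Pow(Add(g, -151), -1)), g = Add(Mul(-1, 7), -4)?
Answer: Rational(-81, 29780) ≈ -0.0027199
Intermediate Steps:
g = -11 (g = Add(-7, -4) = -11)
k = Rational(-109, 81) (k = Mul(Add(65, 153), Pow(Add(-11, -151), -1)) = Mul(218, Pow(-162, -1)) = Mul(218, Rational(-1, 162)) = Rational(-109, 81) ≈ -1.3457)
Function('h')(A) = Rational(109, 81) (Function('h')(A) = Mul(-1, Rational(-109, 81)) = Rational(109, 81))
Pow(Add(Add(135, Mul(8, -63)), Function('h')(Pow(2, 2))), -1) = Pow(Add(Add(135, Mul(8, -63)), Rational(109, 81)), -1) = Pow(Add(Add(135, -504), Rational(109, 81)), -1) = Pow(Add(-369, Rational(109, 81)), -1) = Pow(Rational(-29780, 81), -1) = Rational(-81, 29780)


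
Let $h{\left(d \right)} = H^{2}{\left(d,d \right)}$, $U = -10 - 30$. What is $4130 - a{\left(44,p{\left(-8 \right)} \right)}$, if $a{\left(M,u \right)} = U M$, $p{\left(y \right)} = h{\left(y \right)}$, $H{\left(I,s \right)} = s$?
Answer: $5890$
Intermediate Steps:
$U = -40$
$h{\left(d \right)} = d^{2}$
$p{\left(y \right)} = y^{2}$
$a{\left(M,u \right)} = - 40 M$
$4130 - a{\left(44,p{\left(-8 \right)} \right)} = 4130 - \left(-40\right) 44 = 4130 - -1760 = 4130 + 1760 = 5890$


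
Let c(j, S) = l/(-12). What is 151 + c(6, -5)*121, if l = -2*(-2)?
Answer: 332/3 ≈ 110.67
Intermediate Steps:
l = 4
c(j, S) = -1/3 (c(j, S) = 4/(-12) = 4*(-1/12) = -1/3)
151 + c(6, -5)*121 = 151 - 1/3*121 = 151 - 121/3 = 332/3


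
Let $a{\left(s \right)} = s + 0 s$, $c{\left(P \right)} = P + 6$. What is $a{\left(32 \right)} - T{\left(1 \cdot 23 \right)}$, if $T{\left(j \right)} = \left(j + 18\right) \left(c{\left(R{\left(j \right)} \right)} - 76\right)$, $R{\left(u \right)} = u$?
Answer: $1959$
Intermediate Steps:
$c{\left(P \right)} = 6 + P$
$a{\left(s \right)} = s$ ($a{\left(s \right)} = s + 0 = s$)
$T{\left(j \right)} = \left(-70 + j\right) \left(18 + j\right)$ ($T{\left(j \right)} = \left(j + 18\right) \left(\left(6 + j\right) - 76\right) = \left(18 + j\right) \left(-70 + j\right) = \left(-70 + j\right) \left(18 + j\right)$)
$a{\left(32 \right)} - T{\left(1 \cdot 23 \right)} = 32 - \left(-1260 + \left(1 \cdot 23\right)^{2} - 52 \cdot 1 \cdot 23\right) = 32 - \left(-1260 + 23^{2} - 1196\right) = 32 - \left(-1260 + 529 - 1196\right) = 32 - -1927 = 32 + 1927 = 1959$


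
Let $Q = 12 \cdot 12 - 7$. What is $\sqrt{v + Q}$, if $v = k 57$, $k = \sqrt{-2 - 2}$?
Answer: $\sqrt{137 + 114 i} \approx 12.554 + 4.5402 i$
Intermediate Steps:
$k = 2 i$ ($k = \sqrt{-4} = 2 i \approx 2.0 i$)
$v = 114 i$ ($v = 2 i 57 = 114 i \approx 114.0 i$)
$Q = 137$ ($Q = 144 - 7 = 137$)
$\sqrt{v + Q} = \sqrt{114 i + 137} = \sqrt{137 + 114 i}$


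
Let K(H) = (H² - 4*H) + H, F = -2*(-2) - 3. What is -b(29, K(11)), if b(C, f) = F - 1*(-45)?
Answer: -46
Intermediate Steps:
F = 1 (F = 4 - 3 = 1)
K(H) = H² - 3*H
b(C, f) = 46 (b(C, f) = 1 - 1*(-45) = 1 + 45 = 46)
-b(29, K(11)) = -1*46 = -46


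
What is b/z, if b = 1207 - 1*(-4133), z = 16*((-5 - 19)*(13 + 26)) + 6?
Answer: -178/499 ≈ -0.35671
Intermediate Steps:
z = -14970 (z = 16*(-24*39) + 6 = 16*(-936) + 6 = -14976 + 6 = -14970)
b = 5340 (b = 1207 + 4133 = 5340)
b/z = 5340/(-14970) = 5340*(-1/14970) = -178/499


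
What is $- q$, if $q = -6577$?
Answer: $6577$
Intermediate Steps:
$- q = \left(-1\right) \left(-6577\right) = 6577$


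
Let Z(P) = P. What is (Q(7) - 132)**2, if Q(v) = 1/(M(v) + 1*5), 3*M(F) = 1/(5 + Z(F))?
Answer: 569108736/32761 ≈ 17372.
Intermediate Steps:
M(F) = 1/(3*(5 + F))
Q(v) = 1/(5 + 1/(3*(5 + v))) (Q(v) = 1/(1/(3*(5 + v)) + 1*5) = 1/(1/(3*(5 + v)) + 5) = 1/(5 + 1/(3*(5 + v))))
(Q(7) - 132)**2 = (3*(5 + 7)/(76 + 15*7) - 132)**2 = (3*12/(76 + 105) - 132)**2 = (3*12/181 - 132)**2 = (3*(1/181)*12 - 132)**2 = (36/181 - 132)**2 = (-23856/181)**2 = 569108736/32761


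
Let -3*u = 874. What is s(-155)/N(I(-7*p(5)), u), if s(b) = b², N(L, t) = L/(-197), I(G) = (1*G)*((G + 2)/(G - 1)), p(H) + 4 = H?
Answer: 7572680/7 ≈ 1.0818e+6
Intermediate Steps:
p(H) = -4 + H
u = -874/3 (u = -⅓*874 = -874/3 ≈ -291.33)
I(G) = G*(2 + G)/(-1 + G) (I(G) = G*((2 + G)/(-1 + G)) = G*(2 + G)/(-1 + G))
N(L, t) = -L/197 (N(L, t) = L*(-1/197) = -L/197)
s(-155)/N(I(-7*p(5)), u) = (-155)²/((-(-7*(-4 + 5))*(2 - 7*(-4 + 5))/(197*(-1 - 7*(-4 + 5))))) = 24025/((-(-7*1)*(2 - 7*1)/(197*(-1 - 7*1)))) = 24025/((-(-7)*(2 - 7)/(197*(-1 - 7)))) = 24025/((-(-7)*(-5)/(197*(-8)))) = 24025/((-(-7)*(-1)*(-5)/(197*8))) = 24025/((-1/197*(-35/8))) = 24025/(35/1576) = 24025*(1576/35) = 7572680/7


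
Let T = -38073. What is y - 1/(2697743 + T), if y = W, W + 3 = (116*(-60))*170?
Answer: -3146929523011/2659670 ≈ -1.1832e+6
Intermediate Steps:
W = -1183203 (W = -3 + (116*(-60))*170 = -3 - 6960*170 = -3 - 1183200 = -1183203)
y = -1183203
y - 1/(2697743 + T) = -1183203 - 1/(2697743 - 38073) = -1183203 - 1/2659670 = -3146929523011/2659670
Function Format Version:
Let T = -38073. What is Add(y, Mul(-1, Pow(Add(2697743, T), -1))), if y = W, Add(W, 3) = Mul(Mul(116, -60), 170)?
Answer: Rational(-3146929523011, 2659670) ≈ -1.1832e+6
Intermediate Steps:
W = -1183203 (W = Add(-3, Mul(Mul(116, -60), 170)) = Add(-3, Mul(-6960, 170)) = Add(-3, -1183200) = -1183203)
y = -1183203
Add(y, Mul(-1, Pow(Add(2697743, T), -1))) = Add(-1183203, Mul(-1, Pow(Add(2697743, -38073), -1))) = Add(-1183203, Mul(-1, Pow(2659670, -1))) = Add(-1183203, Mul(-1, Rational(1, 2659670))) = Add(-1183203, Rational(-1, 2659670)) = Rational(-3146929523011, 2659670)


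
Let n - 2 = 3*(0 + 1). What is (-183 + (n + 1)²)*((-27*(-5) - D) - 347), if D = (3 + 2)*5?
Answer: 34839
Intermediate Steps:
D = 25 (D = 5*5 = 25)
n = 5 (n = 2 + 3*(0 + 1) = 2 + 3*1 = 2 + 3 = 5)
(-183 + (n + 1)²)*((-27*(-5) - D) - 347) = (-183 + (5 + 1)²)*((-27*(-5) - 1*25) - 347) = (-183 + 6²)*((135 - 25) - 347) = (-183 + 36)*(110 - 347) = -147*(-237) = 34839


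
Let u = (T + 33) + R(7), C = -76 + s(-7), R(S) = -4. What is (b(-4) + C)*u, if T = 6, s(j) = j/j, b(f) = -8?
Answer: -2905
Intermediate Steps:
s(j) = 1
C = -75 (C = -76 + 1 = -75)
u = 35 (u = (6 + 33) - 4 = 39 - 4 = 35)
(b(-4) + C)*u = (-8 - 75)*35 = -83*35 = -2905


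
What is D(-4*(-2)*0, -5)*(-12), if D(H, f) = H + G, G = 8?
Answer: -96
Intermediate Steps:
D(H, f) = 8 + H (D(H, f) = H + 8 = 8 + H)
D(-4*(-2)*0, -5)*(-12) = (8 - 4*(-2)*0)*(-12) = (8 + 8*0)*(-12) = (8 + 0)*(-12) = 8*(-12) = -96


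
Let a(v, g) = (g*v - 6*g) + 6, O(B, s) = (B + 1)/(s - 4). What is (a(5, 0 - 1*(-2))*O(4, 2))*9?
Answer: -90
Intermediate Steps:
O(B, s) = (1 + B)/(-4 + s)
a(v, g) = 6 - 6*g + g*v (a(v, g) = (-6*g + g*v) + 6 = 6 - 6*g + g*v)
(a(5, 0 - 1*(-2))*O(4, 2))*9 = ((6 - 6*(0 - 1*(-2)) + (0 - 1*(-2))*5)*((1 + 4)/(-4 + 2)))*9 = ((6 - 6*(0 + 2) + (0 + 2)*5)*(5/(-2)))*9 = ((6 - 6*2 + 2*5)*(-1/2*5))*9 = ((6 - 12 + 10)*(-5/2))*9 = (4*(-5/2))*9 = -10*9 = -90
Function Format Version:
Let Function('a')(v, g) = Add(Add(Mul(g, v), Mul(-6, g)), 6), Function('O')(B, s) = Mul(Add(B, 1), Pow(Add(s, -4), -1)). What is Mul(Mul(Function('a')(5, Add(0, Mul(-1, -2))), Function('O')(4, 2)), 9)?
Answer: -90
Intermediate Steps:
Function('O')(B, s) = Mul(Pow(Add(-4, s), -1), Add(1, B)) (Function('O')(B, s) = Mul(Add(1, B), Pow(Add(-4, s), -1)) = Mul(Pow(Add(-4, s), -1), Add(1, B)))
Function('a')(v, g) = Add(6, Mul(-6, g), Mul(g, v)) (Function('a')(v, g) = Add(Add(Mul(-6, g), Mul(g, v)), 6) = Add(6, Mul(-6, g), Mul(g, v)))
Mul(Mul(Function('a')(5, Add(0, Mul(-1, -2))), Function('O')(4, 2)), 9) = Mul(Mul(Add(6, Mul(-6, Add(0, Mul(-1, -2))), Mul(Add(0, Mul(-1, -2)), 5)), Mul(Pow(Add(-4, 2), -1), Add(1, 4))), 9) = Mul(Mul(Add(6, Mul(-6, Add(0, 2)), Mul(Add(0, 2), 5)), Mul(Pow(-2, -1), 5)), 9) = Mul(Mul(Add(6, Mul(-6, 2), Mul(2, 5)), Mul(Rational(-1, 2), 5)), 9) = Mul(Mul(Add(6, -12, 10), Rational(-5, 2)), 9) = Mul(Mul(4, Rational(-5, 2)), 9) = Mul(-10, 9) = -90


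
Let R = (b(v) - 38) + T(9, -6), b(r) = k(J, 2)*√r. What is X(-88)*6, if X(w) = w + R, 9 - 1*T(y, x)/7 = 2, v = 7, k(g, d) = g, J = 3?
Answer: -462 + 18*√7 ≈ -414.38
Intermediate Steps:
T(y, x) = 49 (T(y, x) = 63 - 7*2 = 63 - 14 = 49)
b(r) = 3*√r
R = 11 + 3*√7 (R = (3*√7 - 38) + 49 = (-38 + 3*√7) + 49 = 11 + 3*√7 ≈ 18.937)
X(w) = 11 + w + 3*√7 (X(w) = w + (11 + 3*√7) = 11 + w + 3*√7)
X(-88)*6 = (11 - 88 + 3*√7)*6 = (-77 + 3*√7)*6 = -462 + 18*√7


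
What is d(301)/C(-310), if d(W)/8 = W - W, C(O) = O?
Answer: 0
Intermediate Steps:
d(W) = 0 (d(W) = 8*(W - W) = 8*0 = 0)
d(301)/C(-310) = 0/(-310) = 0*(-1/310) = 0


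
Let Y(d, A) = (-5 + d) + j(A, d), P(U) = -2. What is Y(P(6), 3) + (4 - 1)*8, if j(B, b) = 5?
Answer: 22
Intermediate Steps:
Y(d, A) = d (Y(d, A) = (-5 + d) + 5 = d)
Y(P(6), 3) + (4 - 1)*8 = -2 + (4 - 1)*8 = -2 + 3*8 = -2 + 24 = 22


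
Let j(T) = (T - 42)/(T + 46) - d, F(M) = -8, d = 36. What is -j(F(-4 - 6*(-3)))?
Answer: 709/19 ≈ 37.316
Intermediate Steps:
j(T) = -36 + (-42 + T)/(46 + T) (j(T) = (T - 42)/(T + 46) - 1*36 = (-42 + T)/(46 + T) - 36 = -36 + (-42 + T)/(46 + T))
-j(F(-4 - 6*(-3))) = -(-1698 - 35*(-8))/(46 - 8) = -(-1698 + 280)/38 = -(-1418)/38 = -1*(-709/19) = 709/19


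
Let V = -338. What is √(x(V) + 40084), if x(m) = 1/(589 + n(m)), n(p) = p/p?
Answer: 3*√1550360110/590 ≈ 200.21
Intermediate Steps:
n(p) = 1
x(m) = 1/590 (x(m) = 1/(589 + 1) = 1/590)
√(x(V) + 40084) = √(1/590 + 40084) = √(23649561/590) = 3*√1550360110/590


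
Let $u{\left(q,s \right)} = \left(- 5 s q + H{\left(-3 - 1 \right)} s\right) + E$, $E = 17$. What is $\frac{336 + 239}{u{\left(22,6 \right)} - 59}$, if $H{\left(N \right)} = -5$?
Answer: $- \frac{575}{732} \approx -0.78552$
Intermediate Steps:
$u{\left(q,s \right)} = 17 - 5 s - 5 q s$ ($u{\left(q,s \right)} = \left(- 5 s q - 5 s\right) + 17 = \left(- 5 q s - 5 s\right) + 17 = \left(- 5 s - 5 q s\right) + 17 = 17 - 5 s - 5 q s$)
$\frac{336 + 239}{u{\left(22,6 \right)} - 59} = \frac{336 + 239}{\left(17 - 30 - 110 \cdot 6\right) - 59} = \frac{575}{\left(17 - 30 - 660\right) - 59} = \frac{575}{-673 - 59} = \frac{575}{-732} = 575 \left(- \frac{1}{732}\right) = - \frac{575}{732}$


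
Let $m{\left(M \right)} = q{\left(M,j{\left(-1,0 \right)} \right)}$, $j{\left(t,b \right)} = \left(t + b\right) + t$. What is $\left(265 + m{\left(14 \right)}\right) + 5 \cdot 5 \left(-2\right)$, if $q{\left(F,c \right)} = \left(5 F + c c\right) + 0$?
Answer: $289$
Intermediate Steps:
$j{\left(t,b \right)} = b + 2 t$ ($j{\left(t,b \right)} = \left(b + t\right) + t = b + 2 t$)
$q{\left(F,c \right)} = c^{2} + 5 F$ ($q{\left(F,c \right)} = \left(5 F + c^{2}\right) + 0 = \left(c^{2} + 5 F\right) + 0 = c^{2} + 5 F$)
$m{\left(M \right)} = 4 + 5 M$ ($m{\left(M \right)} = \left(0 + 2 \left(-1\right)\right)^{2} + 5 M = \left(0 - 2\right)^{2} + 5 M = \left(-2\right)^{2} + 5 M = 4 + 5 M$)
$\left(265 + m{\left(14 \right)}\right) + 5 \cdot 5 \left(-2\right) = \left(265 + \left(4 + 5 \cdot 14\right)\right) + 5 \cdot 5 \left(-2\right) = \left(265 + \left(4 + 70\right)\right) + 25 \left(-2\right) = \left(265 + 74\right) - 50 = 339 - 50 = 289$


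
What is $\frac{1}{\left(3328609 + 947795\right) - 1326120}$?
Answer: $\frac{1}{2950284} \approx 3.3895 \cdot 10^{-7}$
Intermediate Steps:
$\frac{1}{\left(3328609 + 947795\right) - 1326120} = \frac{1}{4276404 - 1326120} = \frac{1}{2950284}$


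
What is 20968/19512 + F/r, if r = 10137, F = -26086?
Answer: -12351559/8241381 ≈ -1.4987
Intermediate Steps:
20968/19512 + F/r = 20968/19512 - 26086/10137 = 20968*(1/19512) - 26086*1/10137 = 2621/2439 - 26086/10137 = -12351559/8241381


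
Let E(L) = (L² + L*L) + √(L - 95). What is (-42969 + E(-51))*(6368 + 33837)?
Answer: -1518422235 + 40205*I*√146 ≈ -1.5184e+9 + 4.858e+5*I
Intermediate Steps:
E(L) = √(-95 + L) + 2*L² (E(L) = (L² + L²) + √(-95 + L) = 2*L² + √(-95 + L) = √(-95 + L) + 2*L²)
(-42969 + E(-51))*(6368 + 33837) = (-42969 + (√(-95 - 51) + 2*(-51)²))*(6368 + 33837) = (-42969 + (√(-146) + 2*2601))*40205 = (-42969 + (I*√146 + 5202))*40205 = (-42969 + (5202 + I*√146))*40205 = (-37767 + I*√146)*40205 = -1518422235 + 40205*I*√146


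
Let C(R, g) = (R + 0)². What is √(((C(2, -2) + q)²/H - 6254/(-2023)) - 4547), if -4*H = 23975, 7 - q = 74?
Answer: I*√30197287505301/81515 ≈ 67.413*I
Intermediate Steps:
C(R, g) = R²
q = -67 (q = 7 - 1*74 = 7 - 74 = -67)
H = -23975/4 (H = -¼*23975 = -23975/4 ≈ -5993.8)
√(((C(2, -2) + q)²/H - 6254/(-2023)) - 4547) = √(((2² - 67)²/(-23975/4) - 6254/(-2023)) - 4547) = √(((4 - 67)²*(-4/23975) - 6254*(-1/2023)) - 4547) = √(((-63)²*(-4/23975) + 6254/2023) - 4547) = √((3969*(-4/23975) + 6254/2023) - 4547) = √((-2268/3425 + 6254/2023) - 4547) = √(16831786/6928775 - 4547) = √(-31488308139/6928775) = I*√30197287505301/81515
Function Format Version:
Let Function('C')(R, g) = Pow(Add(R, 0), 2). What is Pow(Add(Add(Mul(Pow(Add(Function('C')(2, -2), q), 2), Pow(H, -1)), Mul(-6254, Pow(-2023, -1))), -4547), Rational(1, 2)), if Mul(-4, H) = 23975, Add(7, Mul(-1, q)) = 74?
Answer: Mul(Rational(1, 81515), I, Pow(30197287505301, Rational(1, 2))) ≈ Mul(67.413, I)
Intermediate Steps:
Function('C')(R, g) = Pow(R, 2)
q = -67 (q = Add(7, Mul(-1, 74)) = Add(7, -74) = -67)
H = Rational(-23975, 4) (H = Mul(Rational(-1, 4), 23975) = Rational(-23975, 4) ≈ -5993.8)
Pow(Add(Add(Mul(Pow(Add(Function('C')(2, -2), q), 2), Pow(H, -1)), Mul(-6254, Pow(-2023, -1))), -4547), Rational(1, 2)) = Pow(Add(Add(Mul(Pow(Add(Pow(2, 2), -67), 2), Pow(Rational(-23975, 4), -1)), Mul(-6254, Pow(-2023, -1))), -4547), Rational(1, 2)) = Pow(Add(Add(Mul(Pow(Add(4, -67), 2), Rational(-4, 23975)), Mul(-6254, Rational(-1, 2023))), -4547), Rational(1, 2)) = Pow(Add(Add(Mul(Pow(-63, 2), Rational(-4, 23975)), Rational(6254, 2023)), -4547), Rational(1, 2)) = Pow(Add(Add(Mul(3969, Rational(-4, 23975)), Rational(6254, 2023)), -4547), Rational(1, 2)) = Pow(Add(Add(Rational(-2268, 3425), Rational(6254, 2023)), -4547), Rational(1, 2)) = Pow(Add(Rational(16831786, 6928775), -4547), Rational(1, 2)) = Pow(Rational(-31488308139, 6928775), Rational(1, 2)) = Mul(Rational(1, 81515), I, Pow(30197287505301, Rational(1, 2)))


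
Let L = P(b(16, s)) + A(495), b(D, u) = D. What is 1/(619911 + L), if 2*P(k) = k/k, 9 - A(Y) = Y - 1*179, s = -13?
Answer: 2/1239209 ≈ 1.6139e-6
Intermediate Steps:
A(Y) = 188 - Y (A(Y) = 9 - (Y - 1*179) = 9 - (Y - 179) = 9 - (-179 + Y) = 9 + (179 - Y) = 188 - Y)
P(k) = ½ (P(k) = (k/k)/2 = (½)*1 = ½)
L = -613/2 (L = ½ + (188 - 1*495) = ½ + (188 - 495) = ½ - 307 = -613/2 ≈ -306.50)
1/(619911 + L) = 1/(619911 - 613/2) = 1/(1239209/2) = 2/1239209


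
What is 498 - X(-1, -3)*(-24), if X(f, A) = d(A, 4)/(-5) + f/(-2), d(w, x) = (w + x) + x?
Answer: 486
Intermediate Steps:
d(w, x) = w + 2*x
X(f, A) = -8/5 - f/2 - A/5 (X(f, A) = (A + 2*4)/(-5) + f/(-2) = (A + 8)*(-⅕) + f*(-½) = (8 + A)*(-⅕) - f/2 = (-8/5 - A/5) - f/2 = -8/5 - f/2 - A/5)
498 - X(-1, -3)*(-24) = 498 - (-8/5 - ½*(-1) - ⅕*(-3))*(-24) = 498 - (-8/5 + ½ + ⅗)*(-24) = 498 - (-1)*(-24)/2 = 498 - 1*12 = 498 - 12 = 486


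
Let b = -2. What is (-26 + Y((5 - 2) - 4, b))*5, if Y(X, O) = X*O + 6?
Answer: -90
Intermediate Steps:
Y(X, O) = 6 + O*X (Y(X, O) = O*X + 6 = 6 + O*X)
(-26 + Y((5 - 2) - 4, b))*5 = (-26 + (6 - 2*((5 - 2) - 4)))*5 = (-26 + (6 - 2*(3 - 4)))*5 = (-26 + (6 - 2*(-1)))*5 = (-26 + (6 + 2))*5 = (-26 + 8)*5 = -18*5 = -90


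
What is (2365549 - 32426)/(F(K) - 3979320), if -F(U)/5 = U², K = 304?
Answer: -2333123/4441400 ≈ -0.52531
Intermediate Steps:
F(U) = -5*U²
(2365549 - 32426)/(F(K) - 3979320) = (2365549 - 32426)/(-5*304² - 3979320) = 2333123/(-5*92416 - 3979320) = 2333123/(-462080 - 3979320) = 2333123/(-4441400) = 2333123*(-1/4441400) = -2333123/4441400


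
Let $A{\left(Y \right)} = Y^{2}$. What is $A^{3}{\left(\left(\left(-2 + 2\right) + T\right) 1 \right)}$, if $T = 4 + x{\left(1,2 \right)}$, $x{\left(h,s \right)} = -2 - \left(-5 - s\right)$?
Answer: $531441$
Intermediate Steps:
$x{\left(h,s \right)} = 3 + s$ ($x{\left(h,s \right)} = -2 + \left(5 + s\right) = 3 + s$)
$T = 9$ ($T = 4 + \left(3 + 2\right) = 4 + 5 = 9$)
$A^{3}{\left(\left(\left(-2 + 2\right) + T\right) 1 \right)} = \left(\left(\left(\left(-2 + 2\right) + 9\right) 1\right)^{2}\right)^{3} = \left(\left(\left(0 + 9\right) 1\right)^{2}\right)^{3} = \left(\left(9 \cdot 1\right)^{2}\right)^{3} = \left(9^{2}\right)^{3} = 81^{3} = 531441$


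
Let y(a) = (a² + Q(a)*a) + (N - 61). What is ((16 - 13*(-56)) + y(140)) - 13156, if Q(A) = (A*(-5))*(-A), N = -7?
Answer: 13727120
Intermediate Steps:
Q(A) = 5*A² (Q(A) = (-5*A)*(-A) = 5*A²)
y(a) = -68 + a² + 5*a³ (y(a) = (a² + (5*a²)*a) + (-7 - 61) = (a² + 5*a³) - 68 = -68 + a² + 5*a³)
((16 - 13*(-56)) + y(140)) - 13156 = ((16 - 13*(-56)) + (-68 + 140² + 5*140³)) - 13156 = ((16 + 728) + (-68 + 19600 + 5*2744000)) - 13156 = (744 + (-68 + 19600 + 13720000)) - 13156 = (744 + 13739532) - 13156 = 13740276 - 13156 = 13727120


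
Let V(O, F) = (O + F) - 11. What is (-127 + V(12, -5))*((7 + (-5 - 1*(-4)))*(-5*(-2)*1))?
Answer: -7860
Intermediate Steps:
V(O, F) = -11 + F + O (V(O, F) = (F + O) - 11 = -11 + F + O)
(-127 + V(12, -5))*((7 + (-5 - 1*(-4)))*(-5*(-2)*1)) = (-127 + (-11 - 5 + 12))*((7 + (-5 - 1*(-4)))*(-5*(-2)*1)) = (-127 - 4)*((7 + (-5 + 4))*(10*1)) = -131*(7 - 1)*10 = -786*10 = -131*60 = -7860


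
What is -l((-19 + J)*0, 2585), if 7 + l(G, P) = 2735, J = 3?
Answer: -2728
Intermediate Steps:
l(G, P) = 2728 (l(G, P) = -7 + 2735 = 2728)
-l((-19 + J)*0, 2585) = -1*2728 = -2728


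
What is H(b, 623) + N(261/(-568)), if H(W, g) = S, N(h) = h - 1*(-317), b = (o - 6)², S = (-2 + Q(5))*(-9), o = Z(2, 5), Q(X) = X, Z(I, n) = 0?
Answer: 164459/568 ≈ 289.54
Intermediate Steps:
o = 0
S = -27 (S = (-2 + 5)*(-9) = 3*(-9) = -27)
b = 36 (b = (0 - 6)² = (-6)² = 36)
N(h) = 317 + h (N(h) = h + 317 = 317 + h)
H(W, g) = -27
H(b, 623) + N(261/(-568)) = -27 + (317 + 261/(-568)) = -27 + (317 + 261*(-1/568)) = -27 + (317 - 261/568) = -27 + 179795/568 = 164459/568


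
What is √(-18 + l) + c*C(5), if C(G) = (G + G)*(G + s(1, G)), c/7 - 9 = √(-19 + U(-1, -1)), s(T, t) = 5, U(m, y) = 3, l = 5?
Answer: 6300 + 2800*I + I*√13 ≈ 6300.0 + 2803.6*I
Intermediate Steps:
c = 63 + 28*I (c = 63 + 7*√(-19 + 3) = 63 + 7*√(-16) = 63 + 7*(4*I) = 63 + 28*I ≈ 63.0 + 28.0*I)
C(G) = 2*G*(5 + G) (C(G) = (G + G)*(G + 5) = (2*G)*(5 + G) = 2*G*(5 + G))
√(-18 + l) + c*C(5) = √(-18 + 5) + (63 + 28*I)*(2*5*(5 + 5)) = √(-13) + (63 + 28*I)*(2*5*10) = I*√13 + (63 + 28*I)*100 = I*√13 + (6300 + 2800*I) = 6300 + 2800*I + I*√13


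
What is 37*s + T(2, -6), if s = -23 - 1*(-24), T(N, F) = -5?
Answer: 32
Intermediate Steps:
s = 1 (s = -23 + 24 = 1)
37*s + T(2, -6) = 37*1 - 5 = 37 - 5 = 32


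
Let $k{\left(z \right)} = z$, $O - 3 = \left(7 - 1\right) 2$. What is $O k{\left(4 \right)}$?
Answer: $60$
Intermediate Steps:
$O = 15$ ($O = 3 + \left(7 - 1\right) 2 = 3 + 6 \cdot 2 = 3 + 12 = 15$)
$O k{\left(4 \right)} = 15 \cdot 4 = 60$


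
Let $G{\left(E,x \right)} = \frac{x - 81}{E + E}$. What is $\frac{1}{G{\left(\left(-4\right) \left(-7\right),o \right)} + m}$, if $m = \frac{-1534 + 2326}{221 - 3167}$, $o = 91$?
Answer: $- \frac{13748}{1241} \approx -11.078$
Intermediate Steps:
$G{\left(E,x \right)} = \frac{-81 + x}{2 E}$
$m = - \frac{132}{491}$ ($m = \frac{792}{-2946} = 792 \left(- \frac{1}{2946}\right) = - \frac{132}{491} \approx -0.26884$)
$\frac{1}{G{\left(\left(-4\right) \left(-7\right),o \right)} + m} = \frac{1}{\frac{-81 + 91}{2 \left(\left(-4\right) \left(-7\right)\right)} - \frac{132}{491}} = \frac{1}{\frac{1}{2} \cdot \frac{1}{28} \cdot 10 - \frac{132}{491}} = \frac{1}{\frac{5}{28} - \frac{132}{491}} = \frac{1}{- \frac{1241}{13748}} = - \frac{13748}{1241}$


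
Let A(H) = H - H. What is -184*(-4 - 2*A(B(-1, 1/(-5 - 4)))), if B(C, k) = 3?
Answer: 736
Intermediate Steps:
A(H) = 0
-184*(-4 - 2*A(B(-1, 1/(-5 - 4)))) = -184*(-4 - 2*0) = -184*(-4 + 0) = -184*(-4) = 736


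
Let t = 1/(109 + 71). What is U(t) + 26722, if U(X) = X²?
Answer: 865792801/32400 ≈ 26722.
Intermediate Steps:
t = 1/180 ≈ 0.0055556
U(t) + 26722 = (1/180)² + 26722 = 1/32400 + 26722 = 865792801/32400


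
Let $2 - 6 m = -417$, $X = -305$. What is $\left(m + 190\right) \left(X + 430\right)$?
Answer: $\frac{194875}{6} \approx 32479.0$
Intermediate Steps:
$m = \frac{419}{6}$ ($m = \frac{1}{3} - - \frac{139}{2} = \frac{1}{3} + \frac{139}{2} = \frac{419}{6} \approx 69.833$)
$\left(m + 190\right) \left(X + 430\right) = \left(\frac{419}{6} + 190\right) \left(-305 + 430\right) = \frac{1559}{6} \cdot 125 = \frac{194875}{6}$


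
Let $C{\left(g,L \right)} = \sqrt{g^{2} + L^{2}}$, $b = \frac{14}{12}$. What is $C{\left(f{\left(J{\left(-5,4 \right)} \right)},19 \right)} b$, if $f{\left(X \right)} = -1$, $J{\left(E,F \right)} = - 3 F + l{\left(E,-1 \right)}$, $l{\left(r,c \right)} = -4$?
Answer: $\frac{7 \sqrt{362}}{6} \approx 22.197$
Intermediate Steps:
$b = \frac{7}{6}$ ($b = 14 \cdot \frac{1}{12} = \frac{7}{6} \approx 1.1667$)
$J{\left(E,F \right)} = -4 - 3 F$ ($J{\left(E,F \right)} = - 3 F - 4 = -4 - 3 F$)
$C{\left(g,L \right)} = \sqrt{L^{2} + g^{2}}$
$C{\left(f{\left(J{\left(-5,4 \right)} \right)},19 \right)} b = \sqrt{19^{2} + \left(-1\right)^{2}} \cdot \frac{7}{6} = \sqrt{361 + 1} \cdot \frac{7}{6} = \sqrt{362} \cdot \frac{7}{6} = \frac{7 \sqrt{362}}{6}$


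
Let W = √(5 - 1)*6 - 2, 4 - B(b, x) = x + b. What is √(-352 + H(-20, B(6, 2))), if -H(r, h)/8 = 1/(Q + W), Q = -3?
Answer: 2*I*√4326/7 ≈ 18.792*I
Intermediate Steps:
B(b, x) = 4 - b - x (B(b, x) = 4 - (x + b) = 4 - (b + x) = 4 + (-b - x) = 4 - b - x)
W = 10 (W = √4*6 - 2 = 2*6 - 2 = 12 - 2 = 10)
H(r, h) = -8/7 (H(r, h) = -8/(-3 + 10) = -8/7)
√(-352 + H(-20, B(6, 2))) = √(-352 - 8/7) = √(-2472/7) = 2*I*√4326/7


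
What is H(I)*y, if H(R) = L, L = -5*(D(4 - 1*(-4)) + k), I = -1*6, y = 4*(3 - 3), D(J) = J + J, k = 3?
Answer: 0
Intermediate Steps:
D(J) = 2*J
y = 0 (y = 4*0 = 0)
I = -6
L = -95 (L = -5*(2*(4 - 1*(-4)) + 3) = -5*(2*(4 + 4) + 3) = -5*(2*8 + 3) = -5*(16 + 3) = -5*19 = -95)
H(R) = -95
H(I)*y = -95*0 = 0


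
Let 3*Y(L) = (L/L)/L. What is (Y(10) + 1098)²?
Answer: 1085109481/900 ≈ 1.2057e+6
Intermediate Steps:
Y(L) = 1/(3*L) (Y(L) = ((L/L)/L)/3 = (1/L)/3 = 1/(3*L))
(Y(10) + 1098)² = ((⅓)/10 + 1098)² = ((⅓)*(⅒) + 1098)² = (1/30 + 1098)² = (32941/30)² = 1085109481/900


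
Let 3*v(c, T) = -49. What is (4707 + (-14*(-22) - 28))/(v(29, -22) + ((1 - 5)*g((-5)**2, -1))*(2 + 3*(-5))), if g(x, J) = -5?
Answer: -14961/829 ≈ -18.047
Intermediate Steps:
v(c, T) = -49/3 (v(c, T) = (1/3)*(-49) = -49/3)
(4707 + (-14*(-22) - 28))/(v(29, -22) + ((1 - 5)*g((-5)**2, -1))*(2 + 3*(-5))) = (4707 + (-14*(-22) - 28))/(-49/3 + ((1 - 5)*(-5))*(2 + 3*(-5))) = (4707 + (308 - 28))/(-49/3 + (-4*(-5))*(2 - 15)) = (4707 + 280)/(-49/3 + 20*(-13)) = 4987/(-49/3 - 260) = 4987/(-829/3) = 4987*(-3/829) = -14961/829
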